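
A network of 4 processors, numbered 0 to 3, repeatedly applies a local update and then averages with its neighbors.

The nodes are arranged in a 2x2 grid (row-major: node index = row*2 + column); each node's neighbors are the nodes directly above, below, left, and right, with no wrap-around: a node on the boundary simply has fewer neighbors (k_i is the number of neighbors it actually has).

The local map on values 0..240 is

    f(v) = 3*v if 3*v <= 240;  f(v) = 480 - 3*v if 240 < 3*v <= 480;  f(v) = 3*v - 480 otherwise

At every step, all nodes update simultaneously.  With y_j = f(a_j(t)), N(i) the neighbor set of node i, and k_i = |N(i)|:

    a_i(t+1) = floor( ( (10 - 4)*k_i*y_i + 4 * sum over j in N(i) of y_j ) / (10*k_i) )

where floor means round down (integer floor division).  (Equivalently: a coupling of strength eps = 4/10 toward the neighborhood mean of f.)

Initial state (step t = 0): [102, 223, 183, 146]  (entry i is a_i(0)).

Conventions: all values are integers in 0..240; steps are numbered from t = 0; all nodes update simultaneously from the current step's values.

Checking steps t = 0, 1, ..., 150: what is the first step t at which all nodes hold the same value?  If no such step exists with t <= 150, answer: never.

Answer: never
Key observation: The state at step 38 reappears at step 50 — the system is in a cycle of period 12 from step 38 on.  No step 0..50 is synchronized, and the cycle repeats forever, so no step up to 150 (or ever) has all nodes equal.

Derivation:
t=0: [102, 223, 183, 146]  (not all equal)
t=1: [156, 156, 84, 76]  (not all equal)
t=2: [55, 55, 184, 184]  (not all equal)
t=3: [146, 146, 90, 90]  (not all equal)
t=4: [75, 75, 176, 176]  (not all equal)
t=5: [189, 189, 83, 83]  (not all equal)
t=6: [115, 115, 202, 202]  (not all equal)
t=7: [133, 133, 127, 127]  (not all equal)
t=8: [84, 84, 95, 95]  (not all equal)
t=9: [221, 221, 201, 201]  (not all equal)
t=10: [171, 171, 135, 135]  (not all equal)
t=11: [41, 41, 66, 66]  (not all equal)
t=12: [138, 138, 183, 183]  (not all equal)
t=13: [66, 66, 68, 68]  (not all equal)
t=14: [199, 199, 202, 202]  (not all equal)
t=15: [118, 118, 124, 124]  (not all equal)
t=16: [122, 122, 111, 111]  (not all equal)
t=17: [120, 120, 140, 140]  (not all equal)
t=18: [108, 108, 72, 72]  (not all equal)
t=19: [168, 168, 204, 204]  (not all equal)
t=20: [45, 45, 110, 110]  (not all equal)
t=21: [138, 138, 147, 147]  (not all equal)
t=22: [60, 60, 44, 44]  (not all equal)
t=23: [170, 170, 141, 141]  (not all equal)
t=24: [35, 35, 51, 51]  (not all equal)
t=25: [114, 114, 143, 143]  (not all equal)
t=26: [120, 120, 68, 68]  (not all equal)
t=27: [136, 136, 187, 187]  (not all equal)
t=28: [73, 73, 79, 79]  (not all equal)
t=29: [222, 222, 233, 233]  (not all equal)
t=30: [192, 192, 212, 212]  (not all equal)
t=31: [108, 108, 144, 144]  (not all equal)
t=32: [134, 134, 69, 69]  (not all equal)
t=33: [103, 103, 181, 181]  (not all equal)
t=34: [149, 149, 84, 84]  (not all equal)
t=35: [72, 72, 189, 189]  (not all equal)
t=36: [190, 190, 112, 112]  (not all equal)
t=37: [100, 100, 133, 133]  (not all equal)
t=38: [160, 160, 100, 100]  (not all equal)
t=39: [36, 36, 144, 144]  (not all equal)
t=40: [96, 96, 60, 60]  (not all equal)
t=41: [189, 189, 182, 182]  (not all equal)
t=42: [82, 82, 70, 70]  (not all equal)
t=43: [229, 229, 214, 214]  (not all equal)
t=44: [198, 198, 171, 171]  (not all equal)
t=45: [97, 97, 49, 49]  (not all equal)
t=46: [180, 180, 155, 155]  (not all equal)
t=47: [51, 51, 24, 24]  (not all equal)
t=48: [136, 136, 88, 88]  (not all equal)
t=49: [100, 100, 187, 187]  (not all equal)
t=50: [160, 160, 100, 100]  (not all equal)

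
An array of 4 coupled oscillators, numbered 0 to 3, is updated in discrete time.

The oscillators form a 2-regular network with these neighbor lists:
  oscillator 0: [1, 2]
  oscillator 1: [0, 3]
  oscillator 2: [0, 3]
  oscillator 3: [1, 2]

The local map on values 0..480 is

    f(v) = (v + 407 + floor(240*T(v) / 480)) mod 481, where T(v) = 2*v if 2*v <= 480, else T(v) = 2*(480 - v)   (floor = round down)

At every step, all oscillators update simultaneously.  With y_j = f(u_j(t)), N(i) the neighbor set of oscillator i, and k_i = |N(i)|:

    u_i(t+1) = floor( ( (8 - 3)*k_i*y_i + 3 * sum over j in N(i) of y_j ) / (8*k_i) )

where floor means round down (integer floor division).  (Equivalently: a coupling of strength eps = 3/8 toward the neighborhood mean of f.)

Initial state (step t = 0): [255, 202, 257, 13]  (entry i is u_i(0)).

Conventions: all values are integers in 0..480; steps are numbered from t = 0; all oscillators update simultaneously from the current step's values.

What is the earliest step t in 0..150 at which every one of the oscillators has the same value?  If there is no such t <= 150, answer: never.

Simulating step by step:
t=0: [255, 202, 257, 13]  (not all equal)
t=1: [391, 363, 411, 408]  (not all equal)
t=2: [406, 406, 406, 406]  (all equal)

Answer: 2
Key observation: Synchronization is absorbing here: once all oscillators are equal they stay equal, and step 2 is the first all-equal step.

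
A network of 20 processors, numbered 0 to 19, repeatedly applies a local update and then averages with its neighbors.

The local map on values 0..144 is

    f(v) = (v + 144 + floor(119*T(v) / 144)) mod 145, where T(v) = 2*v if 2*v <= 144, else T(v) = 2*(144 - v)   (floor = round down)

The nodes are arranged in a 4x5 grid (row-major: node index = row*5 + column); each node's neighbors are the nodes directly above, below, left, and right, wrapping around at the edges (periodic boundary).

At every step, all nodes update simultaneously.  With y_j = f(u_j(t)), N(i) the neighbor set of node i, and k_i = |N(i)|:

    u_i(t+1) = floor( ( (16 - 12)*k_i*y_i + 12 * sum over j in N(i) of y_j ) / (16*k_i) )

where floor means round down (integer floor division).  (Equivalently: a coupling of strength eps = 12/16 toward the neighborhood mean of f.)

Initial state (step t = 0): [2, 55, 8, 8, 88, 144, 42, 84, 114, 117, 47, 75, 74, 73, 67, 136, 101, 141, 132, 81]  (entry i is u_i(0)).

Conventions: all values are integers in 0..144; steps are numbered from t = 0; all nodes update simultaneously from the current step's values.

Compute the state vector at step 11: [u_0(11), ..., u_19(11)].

Simulating step by step:
t=0: [2, 55, 8, 8, 88, 144, 42, 84, 114, 117, 47, 75, 74, 73, 67, 136, 101, 141, 132, 81]
t=1: [61, 66, 69, 19, 23, 83, 96, 44, 26, 45, 72, 67, 61, 29, 49, 36, 69, 53, 47, 23]
t=2: [45, 29, 71, 66, 60, 48, 47, 56, 83, 84, 65, 31, 71, 81, 87, 52, 64, 74, 91, 90]
t=3: [95, 76, 38, 30, 43, 88, 84, 46, 29, 48, 77, 60, 41, 37, 34, 71, 68, 36, 35, 48]
t=4: [50, 47, 87, 90, 95, 52, 48, 89, 97, 89, 43, 44, 87, 92, 95, 53, 44, 85, 96, 94]
t=5: [112, 107, 50, 30, 49, 109, 107, 50, 31, 49, 106, 101, 49, 30, 46, 107, 106, 49, 31, 49]
t=6: [40, 41, 100, 98, 98, 40, 42, 100, 98, 97, 40, 42, 100, 96, 97, 41, 42, 99, 97, 98]
t=7: [91, 92, 41, 27, 42, 91, 92, 42, 27, 42, 91, 93, 42, 27, 42, 92, 93, 42, 28, 42]
t=8: [46, 45, 86, 85, 87, 46, 46, 87, 85, 87, 46, 46, 87, 85, 87, 46, 45, 87, 85, 88]
t=9: [104, 103, 50, 35, 51, 104, 104, 51, 35, 51, 104, 104, 51, 35, 51, 104, 103, 50, 35, 51]
t=10: [44, 44, 104, 106, 105, 44, 44, 104, 107, 105, 44, 44, 104, 107, 105, 44, 44, 104, 106, 105]
t=11: [97, 97, 40, 22, 40, 97, 97, 40, 22, 40, 97, 97, 40, 22, 40, 97, 97, 40, 22, 40]

Answer: [97, 97, 40, 22, 40, 97, 97, 40, 22, 40, 97, 97, 40, 22, 40, 97, 97, 40, 22, 40]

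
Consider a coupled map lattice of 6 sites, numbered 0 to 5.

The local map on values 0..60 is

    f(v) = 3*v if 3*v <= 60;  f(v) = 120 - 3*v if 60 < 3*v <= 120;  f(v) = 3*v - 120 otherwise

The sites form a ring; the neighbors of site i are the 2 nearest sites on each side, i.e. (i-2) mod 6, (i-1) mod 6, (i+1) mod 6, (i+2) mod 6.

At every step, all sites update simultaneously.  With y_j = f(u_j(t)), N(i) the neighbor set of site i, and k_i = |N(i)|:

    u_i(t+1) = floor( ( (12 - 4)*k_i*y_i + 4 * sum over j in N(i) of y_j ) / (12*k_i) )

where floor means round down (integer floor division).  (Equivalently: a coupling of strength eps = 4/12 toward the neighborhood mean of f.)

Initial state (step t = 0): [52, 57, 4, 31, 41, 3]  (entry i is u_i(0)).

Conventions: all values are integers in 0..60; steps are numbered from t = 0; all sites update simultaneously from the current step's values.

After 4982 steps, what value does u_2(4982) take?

Answer: u_2(4982) = 6
Key observation: The state at step 20, [54, 54, 54, 54, 54, 54], reappears at step 24: the system is in a cycle of period 4 from step 20 on.  Therefore the state at step 4982 equals the state at step 20 + ((4982 - 20) mod 4) = 22, which is [6, 6, 6, 6, 6, 6].

Derivation:
t=0: [52, 57, 4, 31, 41, 3]
t=1: [30, 41, 17, 24, 9, 15]
t=2: [30, 16, 43, 42, 32, 39]
t=3: [27, 36, 15, 11, 20, 11]
t=4: [38, 20, 42, 34, 52, 34]
t=5: [14, 44, 14, 22, 28, 22]
t=6: [40, 24, 40, 48, 40, 48]
t=7: [6, 36, 6, 22, 4, 22]
t=8: [20, 20, 20, 44, 20, 44]
t=9: [56, 52, 56, 24, 52, 24]
t=10: [46, 40, 46, 46, 40, 46]
t=11: [15, 6, 15, 15, 6, 15]
t=12: [40, 27, 40, 40, 27, 40]
t=13: [6, 26, 6, 6, 26, 6]
t=14: [22, 34, 22, 22, 34, 22]
t=15: [48, 30, 48, 48, 30, 48]
t=16: [25, 28, 25, 25, 28, 25]
t=17: [43, 39, 43, 43, 39, 43]
t=18: [8, 5, 8, 8, 5, 8]
t=19: [22, 18, 22, 22, 18, 22]
t=20: [54, 54, 54, 54, 54, 54]
t=21: [42, 42, 42, 42, 42, 42]
t=22: [6, 6, 6, 6, 6, 6]
t=23: [18, 18, 18, 18, 18, 18]
t=24: [54, 54, 54, 54, 54, 54]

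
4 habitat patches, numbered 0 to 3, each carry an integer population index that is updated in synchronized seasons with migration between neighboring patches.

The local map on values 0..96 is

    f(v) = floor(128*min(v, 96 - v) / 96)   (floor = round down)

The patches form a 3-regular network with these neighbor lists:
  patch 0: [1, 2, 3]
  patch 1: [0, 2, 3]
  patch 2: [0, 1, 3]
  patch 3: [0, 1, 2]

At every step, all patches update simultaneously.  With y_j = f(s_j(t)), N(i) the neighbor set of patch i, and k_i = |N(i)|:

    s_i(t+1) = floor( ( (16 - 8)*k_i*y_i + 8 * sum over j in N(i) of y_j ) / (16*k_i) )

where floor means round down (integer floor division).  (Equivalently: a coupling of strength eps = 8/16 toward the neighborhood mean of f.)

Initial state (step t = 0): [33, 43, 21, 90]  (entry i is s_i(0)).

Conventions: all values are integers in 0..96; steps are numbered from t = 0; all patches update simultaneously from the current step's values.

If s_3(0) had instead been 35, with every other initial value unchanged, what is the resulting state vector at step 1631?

Answer: [46, 46, 46, 46]
Key observation: The state at step 16, [61, 61, 61, 61], reappears at step 18: the system is in a cycle of period 2 from step 16 on.  Therefore the state at step 1631 equals the state at step 16 + ((1631 - 16) mod 2) = 17, which is [46, 46, 46, 46].

Derivation:
t=0: [33, 43, 21, 35]
t=1: [43, 48, 38, 44]
t=2: [57, 59, 54, 57]
t=3: [52, 51, 53, 52]
t=4: [58, 58, 57, 58]
t=5: [50, 50, 51, 50]
t=6: [60, 60, 60, 60]
t=7: [48, 48, 48, 48]
t=8: [64, 64, 64, 64]
t=9: [42, 42, 42, 42]
t=10: [56, 56, 56, 56]
t=11: [53, 53, 53, 53]
t=12: [57, 57, 57, 57]
t=13: [52, 52, 52, 52]
t=14: [58, 58, 58, 58]
t=15: [50, 50, 50, 50]
t=16: [61, 61, 61, 61]
t=17: [46, 46, 46, 46]
t=18: [61, 61, 61, 61]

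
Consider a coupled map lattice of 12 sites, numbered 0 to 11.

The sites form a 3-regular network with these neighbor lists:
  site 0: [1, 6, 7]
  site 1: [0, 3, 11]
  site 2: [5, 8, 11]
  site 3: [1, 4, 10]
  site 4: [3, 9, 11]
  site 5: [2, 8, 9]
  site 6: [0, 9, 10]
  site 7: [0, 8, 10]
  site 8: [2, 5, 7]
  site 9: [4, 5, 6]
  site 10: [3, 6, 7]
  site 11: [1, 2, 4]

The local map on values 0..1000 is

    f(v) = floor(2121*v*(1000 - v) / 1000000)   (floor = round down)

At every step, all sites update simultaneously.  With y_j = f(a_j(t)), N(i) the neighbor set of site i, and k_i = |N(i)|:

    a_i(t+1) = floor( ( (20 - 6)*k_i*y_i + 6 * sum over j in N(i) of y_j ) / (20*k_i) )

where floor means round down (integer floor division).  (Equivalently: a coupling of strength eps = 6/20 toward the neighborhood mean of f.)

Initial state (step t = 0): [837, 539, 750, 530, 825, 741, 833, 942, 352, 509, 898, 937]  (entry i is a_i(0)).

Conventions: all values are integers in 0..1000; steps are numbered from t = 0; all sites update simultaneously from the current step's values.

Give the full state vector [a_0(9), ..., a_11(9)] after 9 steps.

Simulating step by step:
t=0: [837, 539, 750, 530, 825, 741, 833, 942, 352, 509, 898, 937]
t=1: [296, 463, 379, 472, 332, 425, 307, 177, 430, 471, 229, 210]
t=2: [437, 500, 488, 506, 469, 517, 450, 349, 495, 513, 390, 395]
t=3: [518, 526, 526, 527, 526, 529, 522, 492, 524, 528, 506, 512]
t=4: [529, 528, 528, 528, 528, 528, 529, 529, 528, 528, 529, 528]
t=5: [528, 528, 528, 528, 528, 528, 528, 528, 528, 528, 528, 528]
t=6: [528, 528, 528, 528, 528, 528, 528, 528, 528, 528, 528, 528]
t=7: [528, 528, 528, 528, 528, 528, 528, 528, 528, 528, 528, 528]
t=8: [528, 528, 528, 528, 528, 528, 528, 528, 528, 528, 528, 528]
t=9: [528, 528, 528, 528, 528, 528, 528, 528, 528, 528, 528, 528]

Answer: [528, 528, 528, 528, 528, 528, 528, 528, 528, 528, 528, 528]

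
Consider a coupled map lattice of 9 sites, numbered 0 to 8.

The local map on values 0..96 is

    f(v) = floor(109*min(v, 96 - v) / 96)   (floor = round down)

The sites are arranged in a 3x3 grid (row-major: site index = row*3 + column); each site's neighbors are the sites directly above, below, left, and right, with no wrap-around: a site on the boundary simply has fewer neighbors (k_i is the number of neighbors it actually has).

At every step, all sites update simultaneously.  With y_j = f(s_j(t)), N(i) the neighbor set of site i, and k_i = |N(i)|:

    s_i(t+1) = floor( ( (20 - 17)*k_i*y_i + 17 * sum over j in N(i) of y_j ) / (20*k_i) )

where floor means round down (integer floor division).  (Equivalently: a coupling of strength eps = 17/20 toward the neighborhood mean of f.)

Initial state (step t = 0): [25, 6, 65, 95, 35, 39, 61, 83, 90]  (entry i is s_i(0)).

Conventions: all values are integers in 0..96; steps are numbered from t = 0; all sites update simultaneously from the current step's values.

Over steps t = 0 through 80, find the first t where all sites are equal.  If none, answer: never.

Simulating step by step:
t=0: [25, 6, 65, 95, 35, 39, 61, 83, 90]  (not all equal)
t=1: [7, 29, 26, 30, 19, 29, 12, 25, 25]  (not all equal)
t=2: [29, 20, 31, 16, 29, 26, 28, 21, 29]  (not all equal)
t=3: [21, 31, 26, 29, 24, 32, 22, 30, 26]  (not all equal)
t=4: [31, 27, 34, 25, 33, 29, 31, 27, 34]  (not all equal)
t=5: [29, 35, 32, 34, 31, 36, 29, 35, 32]  (not all equal)
t=6: [37, 35, 38, 33, 38, 36, 37, 35, 38]  (not all equal)
t=7: [38, 42, 40, 41, 39, 42, 38, 42, 40]  (not all equal)
t=8: [45, 44, 46, 43, 46, 45, 45, 44, 46]  (not all equal)
t=9: [48, 51, 50, 50, 49, 51, 48, 51, 50]  (not all equal)
t=10: [51, 52, 51, 53, 51, 52, 51, 52, 51]  (not all equal)
t=11: [48, 50, 49, 50, 49, 50, 48, 50, 49]  (not all equal)
t=12: [52, 53, 52, 53, 52, 52, 52, 53, 52]  (not all equal)
t=13: [48, 48, 48, 48, 48, 49, 48, 48, 48]  (not all equal)
t=14: [54, 54, 53, 54, 53, 53, 54, 54, 53]  (not all equal)
t=15: [47, 47, 47, 47, 47, 48, 47, 47, 47]  (not all equal)
t=16: [53, 53, 53, 53, 53, 53, 53, 53, 53]  (all equal)

Answer: 16
Key observation: Synchronization is absorbing here: once all sites are equal they stay equal, and step 16 is the first all-equal step.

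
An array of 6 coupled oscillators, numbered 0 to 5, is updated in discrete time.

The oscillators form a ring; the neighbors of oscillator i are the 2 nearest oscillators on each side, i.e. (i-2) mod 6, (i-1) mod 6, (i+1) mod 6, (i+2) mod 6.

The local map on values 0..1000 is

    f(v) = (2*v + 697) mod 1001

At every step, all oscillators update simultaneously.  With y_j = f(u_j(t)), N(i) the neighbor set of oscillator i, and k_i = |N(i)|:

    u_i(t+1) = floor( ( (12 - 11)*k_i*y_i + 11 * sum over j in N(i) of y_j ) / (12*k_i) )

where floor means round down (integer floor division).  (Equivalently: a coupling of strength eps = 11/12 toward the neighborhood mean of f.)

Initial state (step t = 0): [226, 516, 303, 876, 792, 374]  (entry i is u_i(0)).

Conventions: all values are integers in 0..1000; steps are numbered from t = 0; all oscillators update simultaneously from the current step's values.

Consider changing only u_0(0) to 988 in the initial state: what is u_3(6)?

Answer: u_3(6) = 443
Key observation: This trace re-runs the system from the modified initial state.

Derivation:
t=0: [988, 516, 303, 876, 792, 374]
t=1: [457, 487, 512, 438, 450, 523]
t=2: [676, 661, 621, 672, 655, 622]
t=3: [439, 451, 102, 438, 450, 103]
t=4: [734, 725, 611, 734, 725, 611]
t=5: [500, 507, 217, 500, 507, 217]
t=6: [443, 437, 655, 443, 437, 655]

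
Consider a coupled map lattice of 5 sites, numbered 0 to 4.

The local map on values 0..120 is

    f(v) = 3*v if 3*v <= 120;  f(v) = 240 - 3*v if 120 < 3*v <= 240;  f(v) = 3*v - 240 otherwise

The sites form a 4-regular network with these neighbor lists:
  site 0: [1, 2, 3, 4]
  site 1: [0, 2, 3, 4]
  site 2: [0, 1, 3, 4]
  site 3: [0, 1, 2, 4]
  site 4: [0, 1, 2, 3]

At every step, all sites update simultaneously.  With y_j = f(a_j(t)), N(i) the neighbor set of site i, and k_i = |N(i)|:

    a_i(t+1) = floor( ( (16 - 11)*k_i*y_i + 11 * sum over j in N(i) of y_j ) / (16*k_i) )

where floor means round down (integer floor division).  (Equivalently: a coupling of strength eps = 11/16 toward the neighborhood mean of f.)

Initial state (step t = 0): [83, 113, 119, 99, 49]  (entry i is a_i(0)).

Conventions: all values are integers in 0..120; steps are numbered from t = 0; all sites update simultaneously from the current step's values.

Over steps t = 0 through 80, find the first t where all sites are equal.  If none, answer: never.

Simulating step by step:
t=0: [83, 113, 119, 99, 49]  (not all equal)
t=1: [65, 78, 80, 72, 77]  (not all equal)
t=2: [20, 15, 14, 17, 15]  (not all equal)
t=3: [50, 48, 47, 48, 48]  (not all equal)
t=4: [94, 95, 95, 95, 95]  (not all equal)
t=5: [44, 44, 44, 44, 44]  (all equal)

Answer: 5
Key observation: Synchronization is absorbing here: once all sites are equal they stay equal, and step 5 is the first all-equal step.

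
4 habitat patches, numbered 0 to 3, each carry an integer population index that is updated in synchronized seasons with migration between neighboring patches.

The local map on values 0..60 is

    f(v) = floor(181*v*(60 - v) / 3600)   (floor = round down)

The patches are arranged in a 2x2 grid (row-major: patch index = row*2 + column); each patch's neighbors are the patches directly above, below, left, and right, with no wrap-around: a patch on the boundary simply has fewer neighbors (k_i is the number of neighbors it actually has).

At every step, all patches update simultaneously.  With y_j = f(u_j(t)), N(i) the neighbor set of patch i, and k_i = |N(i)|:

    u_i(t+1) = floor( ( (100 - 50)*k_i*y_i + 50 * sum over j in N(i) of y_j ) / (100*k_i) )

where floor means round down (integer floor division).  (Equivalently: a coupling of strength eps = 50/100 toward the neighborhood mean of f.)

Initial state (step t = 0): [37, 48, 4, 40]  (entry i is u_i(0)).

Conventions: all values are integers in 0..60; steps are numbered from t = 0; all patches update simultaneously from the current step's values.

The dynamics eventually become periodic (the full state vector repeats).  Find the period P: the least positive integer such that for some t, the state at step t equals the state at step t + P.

Simulating step by step:
t=0: [37, 48, 4, 40]
t=1: [30, 34, 26, 29]
t=2: [44, 44, 44, 44]
t=3: [35, 35, 35, 35]
t=4: [43, 43, 43, 43]
t=5: [36, 36, 36, 36]
t=6: [43, 43, 43, 43]

Answer: 2
Key observation: The state at step 4, [43, 43, 43, 43], reappears at step 6 — and no state repeats earlier — so the cycle the system enters has period 2.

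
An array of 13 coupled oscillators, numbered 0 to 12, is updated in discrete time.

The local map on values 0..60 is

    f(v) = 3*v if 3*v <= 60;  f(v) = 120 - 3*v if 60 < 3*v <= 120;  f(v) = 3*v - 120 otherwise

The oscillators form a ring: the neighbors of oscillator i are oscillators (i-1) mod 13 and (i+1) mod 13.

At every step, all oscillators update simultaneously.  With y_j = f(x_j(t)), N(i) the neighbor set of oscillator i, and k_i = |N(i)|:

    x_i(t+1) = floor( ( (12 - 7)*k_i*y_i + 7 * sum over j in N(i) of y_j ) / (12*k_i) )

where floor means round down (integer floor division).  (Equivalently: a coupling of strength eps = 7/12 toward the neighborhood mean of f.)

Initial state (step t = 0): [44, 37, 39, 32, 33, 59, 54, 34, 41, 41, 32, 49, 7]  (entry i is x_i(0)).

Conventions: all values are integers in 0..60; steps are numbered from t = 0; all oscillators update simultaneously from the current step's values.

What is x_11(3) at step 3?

Simulating step by step:
t=0: [44, 37, 39, 32, 33, 59, 54, 34, 41, 41, 32, 49, 7]
t=1: [13, 8, 10, 17, 32, 42, 39, 20, 7, 9, 18, 24, 20]
t=2: [40, 30, 34, 37, 26, 10, 20, 32, 34, 33, 44, 53, 50]
t=3: [17, 17, 18, 21, 28, 42, 40, 32, 20, 17, 22, 28, 23]

Answer: x_11(3) = 28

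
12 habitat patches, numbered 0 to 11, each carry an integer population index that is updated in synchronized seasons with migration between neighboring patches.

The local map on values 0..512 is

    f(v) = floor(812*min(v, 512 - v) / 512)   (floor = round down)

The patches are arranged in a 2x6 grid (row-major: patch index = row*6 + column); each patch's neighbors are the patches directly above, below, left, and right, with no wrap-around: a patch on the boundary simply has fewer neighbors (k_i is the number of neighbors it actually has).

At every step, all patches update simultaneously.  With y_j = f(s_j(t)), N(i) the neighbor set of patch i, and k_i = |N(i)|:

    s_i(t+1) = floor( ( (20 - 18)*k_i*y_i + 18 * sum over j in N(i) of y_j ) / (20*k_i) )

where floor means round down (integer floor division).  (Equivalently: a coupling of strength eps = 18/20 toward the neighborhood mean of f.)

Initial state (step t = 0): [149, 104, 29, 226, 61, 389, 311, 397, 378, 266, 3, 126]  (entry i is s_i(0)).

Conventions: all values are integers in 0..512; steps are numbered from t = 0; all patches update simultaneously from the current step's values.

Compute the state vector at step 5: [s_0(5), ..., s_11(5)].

Simulating step by step:
t=0: [149, 104, 29, 226, 61, 389, 311, 397, 378, 266, 3, 126]
t=1: [240, 155, 224, 195, 176, 152, 219, 226, 206, 211, 205, 109]
t=2: [304, 352, 299, 321, 290, 227, 366, 311, 346, 321, 268, 271]
t=3: [250, 320, 279, 327, 349, 366, 314, 255, 313, 315, 349, 373]
t=4: [317, 381, 310, 311, 260, 238, 391, 320, 357, 291, 262, 242]
t=5: [210, 300, 263, 352, 367, 389, 294, 223, 316, 322, 379, 386]

Answer: [210, 300, 263, 352, 367, 389, 294, 223, 316, 322, 379, 386]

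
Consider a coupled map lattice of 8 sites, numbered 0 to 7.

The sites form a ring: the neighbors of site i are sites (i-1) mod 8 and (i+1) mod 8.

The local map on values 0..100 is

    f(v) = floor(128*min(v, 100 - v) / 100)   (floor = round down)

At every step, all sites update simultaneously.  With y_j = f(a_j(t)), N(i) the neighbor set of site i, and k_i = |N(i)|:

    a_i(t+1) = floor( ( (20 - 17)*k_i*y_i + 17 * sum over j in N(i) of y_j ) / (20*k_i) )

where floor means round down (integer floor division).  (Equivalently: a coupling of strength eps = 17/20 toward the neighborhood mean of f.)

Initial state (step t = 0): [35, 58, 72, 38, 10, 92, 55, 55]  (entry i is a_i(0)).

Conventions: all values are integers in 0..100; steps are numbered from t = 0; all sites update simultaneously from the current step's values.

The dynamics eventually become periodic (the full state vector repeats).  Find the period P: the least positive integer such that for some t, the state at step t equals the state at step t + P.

Simulating step by step:
t=0: [35, 58, 72, 38, 10, 92, 55, 55]
t=1: [53, 41, 48, 27, 26, 30, 37, 51]
t=2: [57, 59, 45, 45, 35, 39, 49, 54]
t=3: [55, 55, 54, 51, 51, 52, 54, 58]
t=4: [55, 57, 59, 60, 61, 60, 57, 56]
t=5: [55, 54, 52, 50, 50, 51, 53, 56]
t=6: [57, 58, 61, 62, 63, 62, 59, 58]
t=7: [53, 52, 50, 48, 47, 49, 50, 53]
t=8: [60, 61, 61, 61, 61, 62, 61, 61]
t=9: [49, 49, 49, 49, 48, 48, 48, 49]
t=10: [62, 62, 62, 61, 61, 61, 61, 61]
t=11: [48, 48, 48, 48, 49, 49, 49, 48]
t=12: [61, 61, 61, 61, 61, 62, 61, 61]
t=13: [49, 49, 49, 49, 48, 48, 48, 49]

Answer: 4
Key observation: The state at step 9, [49, 49, 49, 49, 48, 48, 48, 49], reappears at step 13 — and no state repeats earlier — so the cycle the system enters has period 4.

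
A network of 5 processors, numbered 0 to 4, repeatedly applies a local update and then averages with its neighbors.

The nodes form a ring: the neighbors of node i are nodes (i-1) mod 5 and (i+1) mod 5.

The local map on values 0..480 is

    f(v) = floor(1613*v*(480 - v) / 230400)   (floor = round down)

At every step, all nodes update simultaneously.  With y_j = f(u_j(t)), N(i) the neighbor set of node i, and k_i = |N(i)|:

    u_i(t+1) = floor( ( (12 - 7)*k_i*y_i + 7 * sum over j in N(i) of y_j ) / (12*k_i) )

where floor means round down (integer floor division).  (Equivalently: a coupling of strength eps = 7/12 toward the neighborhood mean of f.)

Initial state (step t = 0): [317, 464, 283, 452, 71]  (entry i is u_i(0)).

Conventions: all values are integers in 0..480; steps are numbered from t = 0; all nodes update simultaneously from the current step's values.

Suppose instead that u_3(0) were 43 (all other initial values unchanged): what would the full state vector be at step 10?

Simulating step by step:
t=0: [317, 464, 283, 43, 71]
t=1: [224, 240, 215, 227, 228]
t=2: [401, 400, 400, 400, 401]
t=3: [221, 223, 224, 223, 221]
t=4: [400, 400, 401, 400, 400]
t=5: [224, 223, 222, 223, 224]
t=6: [401, 400, 400, 400, 401]
t=7: [221, 223, 224, 223, 221]
t=8: [400, 400, 401, 400, 400]
t=9: [224, 223, 222, 223, 224]
t=10: [401, 400, 400, 400, 401]

Answer: [401, 400, 400, 400, 401]
Key observation: This trace re-runs the system from the modified initial state.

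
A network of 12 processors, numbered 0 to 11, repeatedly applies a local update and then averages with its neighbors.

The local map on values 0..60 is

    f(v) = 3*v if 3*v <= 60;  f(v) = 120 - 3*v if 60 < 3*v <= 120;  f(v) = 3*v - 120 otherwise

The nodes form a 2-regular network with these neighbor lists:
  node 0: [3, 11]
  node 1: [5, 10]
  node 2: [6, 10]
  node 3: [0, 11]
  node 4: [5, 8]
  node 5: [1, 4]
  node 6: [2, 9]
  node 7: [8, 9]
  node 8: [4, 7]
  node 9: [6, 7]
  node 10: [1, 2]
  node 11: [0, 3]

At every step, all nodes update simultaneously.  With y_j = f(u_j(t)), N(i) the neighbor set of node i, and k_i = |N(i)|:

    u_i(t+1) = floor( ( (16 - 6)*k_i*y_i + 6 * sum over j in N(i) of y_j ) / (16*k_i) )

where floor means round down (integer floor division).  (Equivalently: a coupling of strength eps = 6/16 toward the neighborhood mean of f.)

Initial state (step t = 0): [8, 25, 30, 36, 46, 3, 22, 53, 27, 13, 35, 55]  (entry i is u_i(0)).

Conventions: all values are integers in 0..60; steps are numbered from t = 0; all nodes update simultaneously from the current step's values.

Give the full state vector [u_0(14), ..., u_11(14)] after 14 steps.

Simulating step by step:
t=0: [8, 25, 30, 36, 46, 3, 22, 53, 27, 13, 35, 55]
t=1: [25, 32, 31, 20, 20, 17, 46, 39, 35, 41, 23, 34]
t=2: [42, 34, 29, 49, 49, 47, 16, 5, 21, 5, 41, 30]
t=3: [14, 15, 30, 23, 31, 21, 39, 22, 43, 21, 11, 24]
t=4: [44, 45, 25, 48, 29, 49, 18, 46, 20, 46, 34, 47]
t=5: [15, 17, 41, 21, 36, 25, 45, 25, 47, 24, 22, 19]
t=6: [49, 50, 14, 54, 19, 39, 18, 41, 23, 41, 43, 54]
t=7: [32, 21, 38, 39, 45, 18, 42, 12, 43, 12, 19, 39]
t=8: [16, 56, 15, 6, 21, 47, 11, 30, 15, 30, 47, 6]
t=9: [36, 37, 38, 23, 48, 32, 34, 32, 44, 30, 30, 23]
t=10: [26, 15, 12, 43, 21, 21, 18, 22, 16, 26, 21, 43]
t=11: [29, 49, 43, 15, 55, 54, 48, 50, 50, 46, 50, 15]
t=12: [37, 30, 15, 42, 41, 39, 20, 27, 32, 21, 25, 42]
t=13: [7, 27, 47, 6, 6, 8, 56, 39, 22, 54, 42, 6]
t=14: [19, 30, 23, 18, 25, 25, 41, 19, 37, 35, 15, 18]

Answer: [19, 30, 23, 18, 25, 25, 41, 19, 37, 35, 15, 18]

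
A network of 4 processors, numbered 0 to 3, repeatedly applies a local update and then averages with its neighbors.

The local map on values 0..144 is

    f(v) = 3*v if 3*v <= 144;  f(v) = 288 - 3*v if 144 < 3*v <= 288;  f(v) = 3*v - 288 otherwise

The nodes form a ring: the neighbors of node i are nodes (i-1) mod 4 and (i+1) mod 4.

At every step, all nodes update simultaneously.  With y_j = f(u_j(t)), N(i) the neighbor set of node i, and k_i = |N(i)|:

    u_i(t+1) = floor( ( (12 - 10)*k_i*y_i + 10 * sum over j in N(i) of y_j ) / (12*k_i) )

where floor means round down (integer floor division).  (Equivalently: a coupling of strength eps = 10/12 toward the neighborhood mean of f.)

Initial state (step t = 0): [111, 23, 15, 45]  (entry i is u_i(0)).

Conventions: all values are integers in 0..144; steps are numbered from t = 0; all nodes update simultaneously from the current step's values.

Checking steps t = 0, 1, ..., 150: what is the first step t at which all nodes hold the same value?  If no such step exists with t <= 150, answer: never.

Simulating step by step:
t=0: [111, 23, 15, 45]  (not all equal)
t=1: [92, 49, 92, 60]  (not all equal)
t=2: [105, 33, 105, 28]  (not all equal)
t=3: [80, 39, 80, 36]  (not all equal)
t=4: [101, 59, 101, 58]  (not all equal)
t=5: [96, 31, 96, 31]  (not all equal)
t=6: [77, 15, 77, 15]  (not all equal)
t=7: [47, 55, 47, 55]  (not all equal)
t=8: [126, 138, 126, 138]  (not all equal)
t=9: [120, 96, 120, 96]  (not all equal)
t=10: [12, 60, 12, 60]  (not all equal)
t=11: [96, 48, 96, 48]  (not all equal)
t=12: [120, 24, 120, 24]  (not all equal)
t=13: [72, 72, 72, 72]  (all equal)

Answer: 13
Key observation: Synchronization is absorbing here: once all nodes are equal they stay equal, and step 13 is the first all-equal step.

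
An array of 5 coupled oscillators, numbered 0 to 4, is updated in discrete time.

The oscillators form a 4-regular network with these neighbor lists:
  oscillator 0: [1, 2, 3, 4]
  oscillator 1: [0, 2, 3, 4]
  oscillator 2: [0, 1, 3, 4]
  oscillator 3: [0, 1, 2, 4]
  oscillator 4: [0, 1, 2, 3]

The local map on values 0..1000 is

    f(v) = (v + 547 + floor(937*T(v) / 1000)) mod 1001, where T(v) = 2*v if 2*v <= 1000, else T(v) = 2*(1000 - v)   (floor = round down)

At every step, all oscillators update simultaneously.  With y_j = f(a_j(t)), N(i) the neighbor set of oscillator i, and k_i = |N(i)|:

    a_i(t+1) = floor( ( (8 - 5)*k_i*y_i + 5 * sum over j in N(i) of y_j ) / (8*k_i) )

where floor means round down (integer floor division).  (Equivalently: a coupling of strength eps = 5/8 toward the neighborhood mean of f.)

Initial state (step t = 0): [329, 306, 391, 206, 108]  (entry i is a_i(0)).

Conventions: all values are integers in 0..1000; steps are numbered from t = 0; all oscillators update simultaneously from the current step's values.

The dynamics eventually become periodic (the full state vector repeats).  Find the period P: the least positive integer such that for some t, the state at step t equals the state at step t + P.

Simulating step by step:
t=0: [329, 306, 391, 206, 108]
t=1: [510, 496, 549, 433, 590]
t=2: [928, 927, 921, 888, 913]
t=3: [616, 617, 618, 624, 619]
t=4: [878, 878, 878, 877, 878]
t=5: [652, 652, 652, 652, 652]
t=6: [850, 850, 850, 850, 850]
t=7: [677, 677, 677, 677, 677]
t=8: [828, 828, 828, 828, 828]
t=9: [696, 696, 696, 696, 696]
t=10: [811, 811, 811, 811, 811]
t=11: [711, 711, 711, 711, 711]
t=12: [798, 798, 798, 798, 798]
t=13: [722, 722, 722, 722, 722]
t=14: [788, 788, 788, 788, 788]
t=15: [731, 731, 731, 731, 731]
t=16: [781, 781, 781, 781, 781]
t=17: [737, 737, 737, 737, 737]
t=18: [775, 775, 775, 775, 775]
t=19: [742, 742, 742, 742, 742]
t=20: [771, 771, 771, 771, 771]
t=21: [746, 746, 746, 746, 746]
t=22: [767, 767, 767, 767, 767]
t=23: [749, 749, 749, 749, 749]
t=24: [765, 765, 765, 765, 765]
t=25: [751, 751, 751, 751, 751]
t=26: [763, 763, 763, 763, 763]
t=27: [753, 753, 753, 753, 753]
t=28: [761, 761, 761, 761, 761]
t=29: [754, 754, 754, 754, 754]
t=30: [761, 761, 761, 761, 761]

Answer: 2
Key observation: The state at step 28, [761, 761, 761, 761, 761], reappears at step 30 — and no state repeats earlier — so the cycle the system enters has period 2.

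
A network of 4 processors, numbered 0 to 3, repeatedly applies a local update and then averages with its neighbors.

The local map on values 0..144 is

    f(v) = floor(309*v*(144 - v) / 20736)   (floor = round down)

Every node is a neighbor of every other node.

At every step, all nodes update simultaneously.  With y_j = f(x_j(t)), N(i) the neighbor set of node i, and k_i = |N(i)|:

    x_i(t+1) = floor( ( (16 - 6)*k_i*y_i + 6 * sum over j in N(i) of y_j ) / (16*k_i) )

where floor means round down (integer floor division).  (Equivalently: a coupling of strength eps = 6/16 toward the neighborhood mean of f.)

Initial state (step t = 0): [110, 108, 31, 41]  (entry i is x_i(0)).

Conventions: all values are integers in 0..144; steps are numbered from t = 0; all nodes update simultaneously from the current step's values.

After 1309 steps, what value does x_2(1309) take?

Answer: x_2(1309) = 77
Key observation: The state at step 3, [77, 77, 77, 77], reappears at step 5: the system is in a cycle of period 2 from step 3 on.  Therefore the state at step 1309 equals the state at step 3 + ((1309 - 3) mod 2) = 3, which is [77, 77, 77, 77].

Derivation:
t=0: [110, 108, 31, 41]
t=1: [55, 56, 54, 59]
t=2: [72, 72, 72, 73]
t=3: [77, 77, 77, 77]
t=4: [76, 76, 76, 76]
t=5: [77, 77, 77, 77]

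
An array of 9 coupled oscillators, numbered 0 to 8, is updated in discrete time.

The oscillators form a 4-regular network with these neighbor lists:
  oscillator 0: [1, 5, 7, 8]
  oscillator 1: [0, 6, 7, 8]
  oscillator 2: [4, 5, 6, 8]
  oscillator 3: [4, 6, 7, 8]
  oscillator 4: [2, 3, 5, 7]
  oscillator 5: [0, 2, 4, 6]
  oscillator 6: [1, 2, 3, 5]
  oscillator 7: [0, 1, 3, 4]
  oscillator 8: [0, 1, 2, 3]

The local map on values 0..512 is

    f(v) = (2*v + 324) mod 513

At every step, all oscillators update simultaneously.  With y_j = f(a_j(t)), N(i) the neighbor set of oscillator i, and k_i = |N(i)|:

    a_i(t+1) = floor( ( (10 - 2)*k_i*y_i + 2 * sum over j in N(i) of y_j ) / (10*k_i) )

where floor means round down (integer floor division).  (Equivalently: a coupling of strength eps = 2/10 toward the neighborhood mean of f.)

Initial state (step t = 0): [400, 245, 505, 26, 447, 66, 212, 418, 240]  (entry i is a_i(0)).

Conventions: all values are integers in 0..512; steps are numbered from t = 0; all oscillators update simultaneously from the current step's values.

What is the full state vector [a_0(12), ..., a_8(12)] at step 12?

Simulating step by step:
t=0: [400, 245, 505, 26, 447, 66, 212, 418, 240]
t=1: [137, 278, 305, 343, 217, 406, 260, 155, 286]
t=2: [117, 339, 390, 451, 253, 142, 334, 156, 374]
t=3: [73, 425, 109, 208, 278, 121, 426, 150, 77]
t=4: [415, 178, 75, 236, 314, 93, 142, 149, 426]
t=5: [149, 157, 438, 266, 420, 464, 147, 138, 172]
t=6: [116, 122, 170, 298, 151, 207, 127, 105, 161]
t=7: [56, 57, 147, 342, 130, 198, 93, 47, 139]
t=8: [406, 423, 127, 450, 118, 221, 470, 406, 144]
t=9: [118, 143, 83, 183, 68, 225, 223, 112, 105]
t=10: [58, 95, 441, 180, 416, 271, 256, 67, 57]
t=11: [414, 83, 206, 204, 162, 336, 293, 403, 390]
t=12: [158, 427, 233, 210, 159, 430, 388, 131, 115]

Answer: [158, 427, 233, 210, 159, 430, 388, 131, 115]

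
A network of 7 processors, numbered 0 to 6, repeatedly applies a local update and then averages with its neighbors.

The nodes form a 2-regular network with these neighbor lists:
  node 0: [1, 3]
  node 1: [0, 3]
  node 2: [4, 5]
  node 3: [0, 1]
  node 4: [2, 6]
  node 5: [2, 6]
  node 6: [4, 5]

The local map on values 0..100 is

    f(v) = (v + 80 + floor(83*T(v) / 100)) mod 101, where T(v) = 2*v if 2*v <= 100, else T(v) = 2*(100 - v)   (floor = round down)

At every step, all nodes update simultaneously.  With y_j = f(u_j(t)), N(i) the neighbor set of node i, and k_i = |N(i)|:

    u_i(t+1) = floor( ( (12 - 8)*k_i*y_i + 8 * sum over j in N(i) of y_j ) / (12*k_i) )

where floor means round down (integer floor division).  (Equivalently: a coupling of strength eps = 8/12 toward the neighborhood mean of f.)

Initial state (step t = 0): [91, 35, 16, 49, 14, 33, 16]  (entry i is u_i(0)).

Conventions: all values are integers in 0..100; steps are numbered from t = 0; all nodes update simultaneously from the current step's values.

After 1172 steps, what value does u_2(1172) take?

Answer: u_2(1172) = 86
Key observation: The state at step 8, [86, 86, 86, 86, 86, 86, 86], reappears at step 10: the system is in a cycle of period 2 from step 8 on.  Therefore the state at step 1172 equals the state at step 8 + ((1172 - 8) mod 2) = 8, which is [86, 86, 86, 86, 86, 86, 86].

Derivation:
t=0: [91, 35, 16, 49, 14, 33, 16]
t=1: [54, 54, 34, 54, 19, 36, 34]
t=2: [8, 8, 57, 8, 55, 70, 57]
t=3: [0, 0, 37, 0, 6, 36, 37]
t=4: [80, 80, 82, 80, 83, 76, 82]
t=5: [92, 92, 91, 92, 90, 91, 91]
t=6: [84, 84, 84, 84, 84, 84, 84]
t=7: [89, 89, 89, 89, 89, 89, 89]
t=8: [86, 86, 86, 86, 86, 86, 86]
t=9: [88, 88, 88, 88, 88, 88, 88]
t=10: [86, 86, 86, 86, 86, 86, 86]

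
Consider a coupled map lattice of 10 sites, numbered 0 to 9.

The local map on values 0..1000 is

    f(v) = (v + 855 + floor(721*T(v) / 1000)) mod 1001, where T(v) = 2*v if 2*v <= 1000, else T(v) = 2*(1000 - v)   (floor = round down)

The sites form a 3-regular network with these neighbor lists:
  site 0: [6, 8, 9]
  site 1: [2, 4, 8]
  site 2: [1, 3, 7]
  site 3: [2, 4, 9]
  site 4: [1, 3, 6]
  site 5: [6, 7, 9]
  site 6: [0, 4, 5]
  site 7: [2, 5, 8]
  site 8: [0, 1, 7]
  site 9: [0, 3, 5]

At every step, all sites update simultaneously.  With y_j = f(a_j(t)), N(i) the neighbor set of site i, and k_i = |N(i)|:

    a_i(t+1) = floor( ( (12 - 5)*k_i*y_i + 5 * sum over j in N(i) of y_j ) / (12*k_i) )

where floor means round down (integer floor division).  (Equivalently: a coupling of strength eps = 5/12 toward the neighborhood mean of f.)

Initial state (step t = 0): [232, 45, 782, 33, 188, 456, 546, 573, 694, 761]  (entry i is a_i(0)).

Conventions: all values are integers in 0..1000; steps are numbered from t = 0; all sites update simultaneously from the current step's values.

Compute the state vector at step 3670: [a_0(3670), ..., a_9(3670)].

Simulating step by step:
t=0: [232, 45, 782, 33, 188, 456, 546, 573, 694, 761]
t=1: [522, 875, 823, 854, 453, 710, 267, 427, 774, 881]
t=2: [365, 925, 921, 924, 884, 893, 573, 920, 815, 801]
t=3: [700, 896, 887, 897, 780, 785, 378, 896, 895, 900]
t=4: [932, 906, 901, 906, 912, 911, 854, 906, 911, 917]
t=5: [890, 894, 896, 894, 896, 896, 906, 894, 892, 890]
t=6: [900, 899, 899, 900, 898, 899, 897, 899, 900, 901]
t=7: [898, 898, 898, 898, 898, 898, 898, 898, 898, 897]
t=8: [899, 899, 899, 899, 899, 899, 899, 899, 899, 899]
t=9: [898, 898, 898, 898, 898, 898, 898, 898, 898, 898]
t=10: [899, 899, 899, 899, 899, 899, 899, 899, 899, 899]

Answer: [899, 899, 899, 899, 899, 899, 899, 899, 899, 899]
Key observation: The state at step 8, [899, 899, 899, 899, 899, 899, 899, 899, 899, 899], reappears at step 10: the system is in a cycle of period 2 from step 8 on.  Therefore the state at step 3670 equals the state at step 8 + ((3670 - 8) mod 2) = 8, which is [899, 899, 899, 899, 899, 899, 899, 899, 899, 899].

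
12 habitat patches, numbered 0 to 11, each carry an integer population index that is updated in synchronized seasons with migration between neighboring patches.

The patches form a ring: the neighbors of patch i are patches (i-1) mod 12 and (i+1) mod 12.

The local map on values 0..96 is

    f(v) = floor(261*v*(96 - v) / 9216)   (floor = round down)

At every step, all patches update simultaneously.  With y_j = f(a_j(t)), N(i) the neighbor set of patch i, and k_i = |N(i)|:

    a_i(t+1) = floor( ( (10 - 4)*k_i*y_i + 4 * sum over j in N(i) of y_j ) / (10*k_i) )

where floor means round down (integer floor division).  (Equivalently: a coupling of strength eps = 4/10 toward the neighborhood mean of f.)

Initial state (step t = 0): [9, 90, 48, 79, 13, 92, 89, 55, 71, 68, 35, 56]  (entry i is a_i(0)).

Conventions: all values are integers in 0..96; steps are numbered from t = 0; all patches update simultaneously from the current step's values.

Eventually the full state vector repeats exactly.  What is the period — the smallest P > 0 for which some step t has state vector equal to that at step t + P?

Simulating step by step:
t=0: [9, 90, 48, 79, 13, 92, 89, 55, 71, 68, 35, 56]
t=1: [28, 26, 49, 41, 27, 15, 24, 51, 53, 53, 59, 54]
t=2: [54, 54, 61, 61, 50, 40, 48, 60, 64, 63, 62, 61]
t=3: [63, 63, 60, 61, 63, 63, 63, 61, 58, 58, 59, 60]
t=4: [58, 58, 60, 59, 58, 58, 58, 60, 61, 61, 61, 60]
t=5: [61, 61, 61, 61, 61, 62, 61, 61, 60, 60, 60, 61]
t=6: [60, 60, 60, 60, 59, 59, 59, 60, 60, 61, 60, 60]
t=7: [61, 61, 61, 61, 61, 61, 61, 61, 60, 60, 60, 61]
t=8: [60, 60, 60, 60, 60, 60, 60, 60, 60, 61, 60, 60]
t=9: [61, 61, 61, 61, 61, 61, 61, 61, 60, 60, 60, 61]

Answer: 2
Key observation: The state at step 7, [61, 61, 61, 61, 61, 61, 61, 61, 60, 60, 60, 61], reappears at step 9 — and no state repeats earlier — so the cycle the system enters has period 2.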